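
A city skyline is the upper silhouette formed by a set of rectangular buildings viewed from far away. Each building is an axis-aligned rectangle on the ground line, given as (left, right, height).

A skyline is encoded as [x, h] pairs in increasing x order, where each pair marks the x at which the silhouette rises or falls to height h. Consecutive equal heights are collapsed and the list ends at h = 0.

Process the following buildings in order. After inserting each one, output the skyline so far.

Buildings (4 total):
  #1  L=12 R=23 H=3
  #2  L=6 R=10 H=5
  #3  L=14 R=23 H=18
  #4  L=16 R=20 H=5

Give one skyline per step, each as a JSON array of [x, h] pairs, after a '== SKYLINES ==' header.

== SKYLINES ==
[[12,3],[23,0]]
[[6,5],[10,0],[12,3],[23,0]]
[[6,5],[10,0],[12,3],[14,18],[23,0]]
[[6,5],[10,0],[12,3],[14,18],[23,0]]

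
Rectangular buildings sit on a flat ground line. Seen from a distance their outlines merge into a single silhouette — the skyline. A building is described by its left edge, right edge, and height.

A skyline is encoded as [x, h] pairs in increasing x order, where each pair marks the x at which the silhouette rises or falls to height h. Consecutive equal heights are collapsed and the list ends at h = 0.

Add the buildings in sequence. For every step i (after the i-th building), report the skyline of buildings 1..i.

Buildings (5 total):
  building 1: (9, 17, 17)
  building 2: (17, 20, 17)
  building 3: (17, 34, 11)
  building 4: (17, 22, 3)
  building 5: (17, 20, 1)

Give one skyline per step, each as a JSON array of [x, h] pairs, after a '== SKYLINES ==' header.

== SKYLINES ==
[[9,17],[17,0]]
[[9,17],[20,0]]
[[9,17],[20,11],[34,0]]
[[9,17],[20,11],[34,0]]
[[9,17],[20,11],[34,0]]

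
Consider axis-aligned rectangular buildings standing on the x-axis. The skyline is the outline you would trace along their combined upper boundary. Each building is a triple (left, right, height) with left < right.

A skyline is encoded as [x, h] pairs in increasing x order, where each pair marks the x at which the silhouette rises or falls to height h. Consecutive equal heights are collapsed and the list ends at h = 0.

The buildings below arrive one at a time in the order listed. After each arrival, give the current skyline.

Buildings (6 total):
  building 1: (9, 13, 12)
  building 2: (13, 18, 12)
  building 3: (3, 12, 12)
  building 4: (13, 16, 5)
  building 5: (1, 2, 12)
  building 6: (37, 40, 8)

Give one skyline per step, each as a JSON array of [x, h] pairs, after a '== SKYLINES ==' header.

== SKYLINES ==
[[9,12],[13,0]]
[[9,12],[18,0]]
[[3,12],[18,0]]
[[3,12],[18,0]]
[[1,12],[2,0],[3,12],[18,0]]
[[1,12],[2,0],[3,12],[18,0],[37,8],[40,0]]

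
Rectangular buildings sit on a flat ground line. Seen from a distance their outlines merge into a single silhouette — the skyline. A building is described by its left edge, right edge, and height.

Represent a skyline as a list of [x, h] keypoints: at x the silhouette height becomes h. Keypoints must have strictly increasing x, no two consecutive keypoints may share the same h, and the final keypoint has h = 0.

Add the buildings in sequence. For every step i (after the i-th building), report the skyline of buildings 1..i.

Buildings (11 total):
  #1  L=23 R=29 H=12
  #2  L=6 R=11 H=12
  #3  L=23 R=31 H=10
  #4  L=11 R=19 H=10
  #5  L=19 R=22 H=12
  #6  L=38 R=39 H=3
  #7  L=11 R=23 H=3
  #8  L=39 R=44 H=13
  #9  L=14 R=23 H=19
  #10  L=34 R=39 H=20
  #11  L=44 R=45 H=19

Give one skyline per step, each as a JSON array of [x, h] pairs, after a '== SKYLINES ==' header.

== SKYLINES ==
[[23,12],[29,0]]
[[6,12],[11,0],[23,12],[29,0]]
[[6,12],[11,0],[23,12],[29,10],[31,0]]
[[6,12],[11,10],[19,0],[23,12],[29,10],[31,0]]
[[6,12],[11,10],[19,12],[22,0],[23,12],[29,10],[31,0]]
[[6,12],[11,10],[19,12],[22,0],[23,12],[29,10],[31,0],[38,3],[39,0]]
[[6,12],[11,10],[19,12],[22,3],[23,12],[29,10],[31,0],[38,3],[39,0]]
[[6,12],[11,10],[19,12],[22,3],[23,12],[29,10],[31,0],[38,3],[39,13],[44,0]]
[[6,12],[11,10],[14,19],[23,12],[29,10],[31,0],[38,3],[39,13],[44,0]]
[[6,12],[11,10],[14,19],[23,12],[29,10],[31,0],[34,20],[39,13],[44,0]]
[[6,12],[11,10],[14,19],[23,12],[29,10],[31,0],[34,20],[39,13],[44,19],[45,0]]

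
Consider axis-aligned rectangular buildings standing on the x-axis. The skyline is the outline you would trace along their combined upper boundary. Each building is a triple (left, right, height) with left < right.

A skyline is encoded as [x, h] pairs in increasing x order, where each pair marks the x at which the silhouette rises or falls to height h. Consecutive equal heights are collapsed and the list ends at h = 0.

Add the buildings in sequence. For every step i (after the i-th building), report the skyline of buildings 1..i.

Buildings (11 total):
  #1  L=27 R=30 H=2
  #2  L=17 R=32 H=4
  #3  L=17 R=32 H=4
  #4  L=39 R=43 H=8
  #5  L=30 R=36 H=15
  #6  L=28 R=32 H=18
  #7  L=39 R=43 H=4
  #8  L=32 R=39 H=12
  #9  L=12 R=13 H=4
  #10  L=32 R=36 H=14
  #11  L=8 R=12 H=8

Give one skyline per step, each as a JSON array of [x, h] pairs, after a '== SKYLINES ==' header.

== SKYLINES ==
[[27,2],[30,0]]
[[17,4],[32,0]]
[[17,4],[32,0]]
[[17,4],[32,0],[39,8],[43,0]]
[[17,4],[30,15],[36,0],[39,8],[43,0]]
[[17,4],[28,18],[32,15],[36,0],[39,8],[43,0]]
[[17,4],[28,18],[32,15],[36,0],[39,8],[43,0]]
[[17,4],[28,18],[32,15],[36,12],[39,8],[43,0]]
[[12,4],[13,0],[17,4],[28,18],[32,15],[36,12],[39,8],[43,0]]
[[12,4],[13,0],[17,4],[28,18],[32,15],[36,12],[39,8],[43,0]]
[[8,8],[12,4],[13,0],[17,4],[28,18],[32,15],[36,12],[39,8],[43,0]]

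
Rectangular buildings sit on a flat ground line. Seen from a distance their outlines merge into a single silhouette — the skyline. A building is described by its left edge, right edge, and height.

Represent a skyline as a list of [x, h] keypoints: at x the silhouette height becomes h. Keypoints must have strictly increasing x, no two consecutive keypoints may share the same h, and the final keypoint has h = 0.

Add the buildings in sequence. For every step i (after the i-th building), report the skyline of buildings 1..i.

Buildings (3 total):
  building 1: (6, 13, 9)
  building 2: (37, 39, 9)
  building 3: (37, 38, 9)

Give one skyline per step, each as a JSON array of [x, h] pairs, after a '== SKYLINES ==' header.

== SKYLINES ==
[[6,9],[13,0]]
[[6,9],[13,0],[37,9],[39,0]]
[[6,9],[13,0],[37,9],[39,0]]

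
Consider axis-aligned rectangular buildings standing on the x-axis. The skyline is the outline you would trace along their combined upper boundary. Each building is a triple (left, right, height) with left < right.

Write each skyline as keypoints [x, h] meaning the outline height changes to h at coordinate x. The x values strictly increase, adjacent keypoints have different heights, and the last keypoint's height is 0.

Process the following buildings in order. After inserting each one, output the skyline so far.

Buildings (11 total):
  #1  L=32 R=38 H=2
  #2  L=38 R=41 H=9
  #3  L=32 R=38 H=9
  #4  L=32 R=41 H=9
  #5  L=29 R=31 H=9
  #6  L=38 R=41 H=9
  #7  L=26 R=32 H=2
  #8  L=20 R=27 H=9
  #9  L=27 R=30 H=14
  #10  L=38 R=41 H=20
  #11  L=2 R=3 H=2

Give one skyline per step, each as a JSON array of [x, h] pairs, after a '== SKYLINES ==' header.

== SKYLINES ==
[[32,2],[38,0]]
[[32,2],[38,9],[41,0]]
[[32,9],[41,0]]
[[32,9],[41,0]]
[[29,9],[31,0],[32,9],[41,0]]
[[29,9],[31,0],[32,9],[41,0]]
[[26,2],[29,9],[31,2],[32,9],[41,0]]
[[20,9],[27,2],[29,9],[31,2],[32,9],[41,0]]
[[20,9],[27,14],[30,9],[31,2],[32,9],[41,0]]
[[20,9],[27,14],[30,9],[31,2],[32,9],[38,20],[41,0]]
[[2,2],[3,0],[20,9],[27,14],[30,9],[31,2],[32,9],[38,20],[41,0]]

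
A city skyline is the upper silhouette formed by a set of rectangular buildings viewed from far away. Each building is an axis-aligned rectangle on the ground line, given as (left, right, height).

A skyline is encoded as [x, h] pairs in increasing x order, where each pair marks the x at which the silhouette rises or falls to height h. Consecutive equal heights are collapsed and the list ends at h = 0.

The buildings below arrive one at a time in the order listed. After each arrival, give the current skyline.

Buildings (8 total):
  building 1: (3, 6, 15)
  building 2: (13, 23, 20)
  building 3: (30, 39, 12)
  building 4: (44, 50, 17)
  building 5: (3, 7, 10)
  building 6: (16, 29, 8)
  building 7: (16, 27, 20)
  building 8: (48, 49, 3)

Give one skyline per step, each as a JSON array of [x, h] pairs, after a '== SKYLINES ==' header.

== SKYLINES ==
[[3,15],[6,0]]
[[3,15],[6,0],[13,20],[23,0]]
[[3,15],[6,0],[13,20],[23,0],[30,12],[39,0]]
[[3,15],[6,0],[13,20],[23,0],[30,12],[39,0],[44,17],[50,0]]
[[3,15],[6,10],[7,0],[13,20],[23,0],[30,12],[39,0],[44,17],[50,0]]
[[3,15],[6,10],[7,0],[13,20],[23,8],[29,0],[30,12],[39,0],[44,17],[50,0]]
[[3,15],[6,10],[7,0],[13,20],[27,8],[29,0],[30,12],[39,0],[44,17],[50,0]]
[[3,15],[6,10],[7,0],[13,20],[27,8],[29,0],[30,12],[39,0],[44,17],[50,0]]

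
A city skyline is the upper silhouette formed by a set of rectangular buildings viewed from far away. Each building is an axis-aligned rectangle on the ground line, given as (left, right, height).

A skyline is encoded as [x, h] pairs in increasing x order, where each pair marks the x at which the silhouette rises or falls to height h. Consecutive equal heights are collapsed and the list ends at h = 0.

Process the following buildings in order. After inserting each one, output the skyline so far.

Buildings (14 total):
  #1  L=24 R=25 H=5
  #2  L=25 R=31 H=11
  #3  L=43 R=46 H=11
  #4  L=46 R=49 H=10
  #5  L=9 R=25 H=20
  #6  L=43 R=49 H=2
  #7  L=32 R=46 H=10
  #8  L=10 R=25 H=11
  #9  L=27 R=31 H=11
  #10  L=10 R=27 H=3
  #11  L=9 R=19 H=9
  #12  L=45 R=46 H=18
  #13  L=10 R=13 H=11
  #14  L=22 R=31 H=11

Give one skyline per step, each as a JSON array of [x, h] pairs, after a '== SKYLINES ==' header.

== SKYLINES ==
[[24,5],[25,0]]
[[24,5],[25,11],[31,0]]
[[24,5],[25,11],[31,0],[43,11],[46,0]]
[[24,5],[25,11],[31,0],[43,11],[46,10],[49,0]]
[[9,20],[25,11],[31,0],[43,11],[46,10],[49,0]]
[[9,20],[25,11],[31,0],[43,11],[46,10],[49,0]]
[[9,20],[25,11],[31,0],[32,10],[43,11],[46,10],[49,0]]
[[9,20],[25,11],[31,0],[32,10],[43,11],[46,10],[49,0]]
[[9,20],[25,11],[31,0],[32,10],[43,11],[46,10],[49,0]]
[[9,20],[25,11],[31,0],[32,10],[43,11],[46,10],[49,0]]
[[9,20],[25,11],[31,0],[32,10],[43,11],[46,10],[49,0]]
[[9,20],[25,11],[31,0],[32,10],[43,11],[45,18],[46,10],[49,0]]
[[9,20],[25,11],[31,0],[32,10],[43,11],[45,18],[46,10],[49,0]]
[[9,20],[25,11],[31,0],[32,10],[43,11],[45,18],[46,10],[49,0]]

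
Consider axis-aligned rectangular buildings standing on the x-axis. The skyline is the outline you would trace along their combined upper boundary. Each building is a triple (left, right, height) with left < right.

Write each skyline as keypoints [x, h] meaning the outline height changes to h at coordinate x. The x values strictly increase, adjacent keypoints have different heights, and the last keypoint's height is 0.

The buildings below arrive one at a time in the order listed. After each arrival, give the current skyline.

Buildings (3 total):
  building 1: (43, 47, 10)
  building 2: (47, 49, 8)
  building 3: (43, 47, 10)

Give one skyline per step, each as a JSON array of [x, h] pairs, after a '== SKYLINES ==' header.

== SKYLINES ==
[[43,10],[47,0]]
[[43,10],[47,8],[49,0]]
[[43,10],[47,8],[49,0]]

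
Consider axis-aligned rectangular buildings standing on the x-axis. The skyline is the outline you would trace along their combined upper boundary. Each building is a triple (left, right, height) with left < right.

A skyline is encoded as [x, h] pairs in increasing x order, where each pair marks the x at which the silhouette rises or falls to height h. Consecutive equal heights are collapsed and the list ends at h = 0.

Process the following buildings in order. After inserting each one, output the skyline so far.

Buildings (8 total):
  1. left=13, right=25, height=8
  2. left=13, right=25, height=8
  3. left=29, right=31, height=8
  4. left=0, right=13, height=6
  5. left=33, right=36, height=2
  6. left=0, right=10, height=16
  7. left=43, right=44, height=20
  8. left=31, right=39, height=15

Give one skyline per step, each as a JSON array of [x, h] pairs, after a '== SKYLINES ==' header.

== SKYLINES ==
[[13,8],[25,0]]
[[13,8],[25,0]]
[[13,8],[25,0],[29,8],[31,0]]
[[0,6],[13,8],[25,0],[29,8],[31,0]]
[[0,6],[13,8],[25,0],[29,8],[31,0],[33,2],[36,0]]
[[0,16],[10,6],[13,8],[25,0],[29,8],[31,0],[33,2],[36,0]]
[[0,16],[10,6],[13,8],[25,0],[29,8],[31,0],[33,2],[36,0],[43,20],[44,0]]
[[0,16],[10,6],[13,8],[25,0],[29,8],[31,15],[39,0],[43,20],[44,0]]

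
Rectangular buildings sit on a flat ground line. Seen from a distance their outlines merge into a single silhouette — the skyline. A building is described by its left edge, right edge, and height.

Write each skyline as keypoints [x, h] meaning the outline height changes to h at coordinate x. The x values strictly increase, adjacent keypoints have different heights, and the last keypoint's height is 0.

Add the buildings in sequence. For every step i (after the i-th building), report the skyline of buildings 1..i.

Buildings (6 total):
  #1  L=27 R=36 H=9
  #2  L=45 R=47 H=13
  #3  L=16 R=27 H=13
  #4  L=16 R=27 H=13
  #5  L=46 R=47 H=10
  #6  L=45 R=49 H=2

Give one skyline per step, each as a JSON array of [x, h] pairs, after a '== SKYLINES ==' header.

== SKYLINES ==
[[27,9],[36,0]]
[[27,9],[36,0],[45,13],[47,0]]
[[16,13],[27,9],[36,0],[45,13],[47,0]]
[[16,13],[27,9],[36,0],[45,13],[47,0]]
[[16,13],[27,9],[36,0],[45,13],[47,0]]
[[16,13],[27,9],[36,0],[45,13],[47,2],[49,0]]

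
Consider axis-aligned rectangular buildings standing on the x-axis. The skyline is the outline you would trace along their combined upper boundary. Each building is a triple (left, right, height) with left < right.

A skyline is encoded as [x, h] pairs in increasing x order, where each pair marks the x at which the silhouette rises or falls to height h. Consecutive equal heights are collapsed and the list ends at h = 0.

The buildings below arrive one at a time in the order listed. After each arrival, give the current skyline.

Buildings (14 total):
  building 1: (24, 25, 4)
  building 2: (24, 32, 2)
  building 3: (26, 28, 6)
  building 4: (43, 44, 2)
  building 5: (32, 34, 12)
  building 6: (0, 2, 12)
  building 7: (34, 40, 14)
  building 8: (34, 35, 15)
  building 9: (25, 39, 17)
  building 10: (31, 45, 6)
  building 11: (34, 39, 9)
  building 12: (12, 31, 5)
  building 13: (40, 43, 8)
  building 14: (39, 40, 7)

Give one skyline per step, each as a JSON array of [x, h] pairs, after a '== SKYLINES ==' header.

== SKYLINES ==
[[24,4],[25,0]]
[[24,4],[25,2],[32,0]]
[[24,4],[25,2],[26,6],[28,2],[32,0]]
[[24,4],[25,2],[26,6],[28,2],[32,0],[43,2],[44,0]]
[[24,4],[25,2],[26,6],[28,2],[32,12],[34,0],[43,2],[44,0]]
[[0,12],[2,0],[24,4],[25,2],[26,6],[28,2],[32,12],[34,0],[43,2],[44,0]]
[[0,12],[2,0],[24,4],[25,2],[26,6],[28,2],[32,12],[34,14],[40,0],[43,2],[44,0]]
[[0,12],[2,0],[24,4],[25,2],[26,6],[28,2],[32,12],[34,15],[35,14],[40,0],[43,2],[44,0]]
[[0,12],[2,0],[24,4],[25,17],[39,14],[40,0],[43,2],[44,0]]
[[0,12],[2,0],[24,4],[25,17],[39,14],[40,6],[45,0]]
[[0,12],[2,0],[24,4],[25,17],[39,14],[40,6],[45,0]]
[[0,12],[2,0],[12,5],[25,17],[39,14],[40,6],[45,0]]
[[0,12],[2,0],[12,5],[25,17],[39,14],[40,8],[43,6],[45,0]]
[[0,12],[2,0],[12,5],[25,17],[39,14],[40,8],[43,6],[45,0]]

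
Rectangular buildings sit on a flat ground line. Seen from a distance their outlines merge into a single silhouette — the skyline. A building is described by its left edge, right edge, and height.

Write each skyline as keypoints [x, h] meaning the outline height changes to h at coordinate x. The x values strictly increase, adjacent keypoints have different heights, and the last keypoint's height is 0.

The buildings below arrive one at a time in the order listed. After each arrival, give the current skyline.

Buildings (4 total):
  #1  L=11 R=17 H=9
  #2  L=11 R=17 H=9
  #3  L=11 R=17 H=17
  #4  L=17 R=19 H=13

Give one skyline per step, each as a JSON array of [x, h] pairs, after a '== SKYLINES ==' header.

== SKYLINES ==
[[11,9],[17,0]]
[[11,9],[17,0]]
[[11,17],[17,0]]
[[11,17],[17,13],[19,0]]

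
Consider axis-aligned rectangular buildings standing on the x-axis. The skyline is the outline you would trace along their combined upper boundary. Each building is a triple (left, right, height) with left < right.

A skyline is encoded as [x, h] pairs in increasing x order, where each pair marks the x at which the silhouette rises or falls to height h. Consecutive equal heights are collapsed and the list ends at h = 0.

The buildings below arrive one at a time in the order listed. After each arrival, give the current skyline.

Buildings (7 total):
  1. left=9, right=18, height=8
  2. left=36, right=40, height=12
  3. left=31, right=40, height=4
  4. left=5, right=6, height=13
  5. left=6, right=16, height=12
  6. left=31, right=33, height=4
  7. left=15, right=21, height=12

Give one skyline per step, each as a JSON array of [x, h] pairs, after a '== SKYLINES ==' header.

== SKYLINES ==
[[9,8],[18,0]]
[[9,8],[18,0],[36,12],[40,0]]
[[9,8],[18,0],[31,4],[36,12],[40,0]]
[[5,13],[6,0],[9,8],[18,0],[31,4],[36,12],[40,0]]
[[5,13],[6,12],[16,8],[18,0],[31,4],[36,12],[40,0]]
[[5,13],[6,12],[16,8],[18,0],[31,4],[36,12],[40,0]]
[[5,13],[6,12],[21,0],[31,4],[36,12],[40,0]]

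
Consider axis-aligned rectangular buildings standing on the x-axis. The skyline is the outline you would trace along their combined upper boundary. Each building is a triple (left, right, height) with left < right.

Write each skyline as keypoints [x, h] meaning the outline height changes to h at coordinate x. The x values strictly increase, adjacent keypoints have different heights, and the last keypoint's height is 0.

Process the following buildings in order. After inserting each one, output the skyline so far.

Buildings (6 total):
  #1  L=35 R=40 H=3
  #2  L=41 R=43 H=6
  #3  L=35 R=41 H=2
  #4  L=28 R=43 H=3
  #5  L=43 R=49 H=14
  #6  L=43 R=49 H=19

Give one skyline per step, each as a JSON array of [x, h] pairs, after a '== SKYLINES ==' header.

== SKYLINES ==
[[35,3],[40,0]]
[[35,3],[40,0],[41,6],[43,0]]
[[35,3],[40,2],[41,6],[43,0]]
[[28,3],[41,6],[43,0]]
[[28,3],[41,6],[43,14],[49,0]]
[[28,3],[41,6],[43,19],[49,0]]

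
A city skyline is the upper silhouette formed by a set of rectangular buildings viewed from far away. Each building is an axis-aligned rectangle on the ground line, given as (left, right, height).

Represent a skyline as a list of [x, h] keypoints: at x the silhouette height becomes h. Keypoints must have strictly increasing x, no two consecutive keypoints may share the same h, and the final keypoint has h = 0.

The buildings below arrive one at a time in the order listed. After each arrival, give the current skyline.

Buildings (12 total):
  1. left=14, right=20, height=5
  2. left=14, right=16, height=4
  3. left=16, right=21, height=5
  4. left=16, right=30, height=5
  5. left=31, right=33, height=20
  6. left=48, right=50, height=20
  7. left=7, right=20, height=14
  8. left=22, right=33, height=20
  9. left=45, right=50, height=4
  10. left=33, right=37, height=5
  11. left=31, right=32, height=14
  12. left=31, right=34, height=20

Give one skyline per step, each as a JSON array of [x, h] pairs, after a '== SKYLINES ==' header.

== SKYLINES ==
[[14,5],[20,0]]
[[14,5],[20,0]]
[[14,5],[21,0]]
[[14,5],[30,0]]
[[14,5],[30,0],[31,20],[33,0]]
[[14,5],[30,0],[31,20],[33,0],[48,20],[50,0]]
[[7,14],[20,5],[30,0],[31,20],[33,0],[48,20],[50,0]]
[[7,14],[20,5],[22,20],[33,0],[48,20],[50,0]]
[[7,14],[20,5],[22,20],[33,0],[45,4],[48,20],[50,0]]
[[7,14],[20,5],[22,20],[33,5],[37,0],[45,4],[48,20],[50,0]]
[[7,14],[20,5],[22,20],[33,5],[37,0],[45,4],[48,20],[50,0]]
[[7,14],[20,5],[22,20],[34,5],[37,0],[45,4],[48,20],[50,0]]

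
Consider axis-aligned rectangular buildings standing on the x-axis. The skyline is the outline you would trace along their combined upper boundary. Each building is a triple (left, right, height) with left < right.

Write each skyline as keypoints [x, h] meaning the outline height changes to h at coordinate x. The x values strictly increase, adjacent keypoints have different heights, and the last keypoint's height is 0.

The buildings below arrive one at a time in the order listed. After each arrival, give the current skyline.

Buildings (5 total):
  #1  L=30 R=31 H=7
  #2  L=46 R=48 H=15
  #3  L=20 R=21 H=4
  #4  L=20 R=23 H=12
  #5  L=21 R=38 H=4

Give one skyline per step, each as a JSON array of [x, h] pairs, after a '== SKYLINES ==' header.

== SKYLINES ==
[[30,7],[31,0]]
[[30,7],[31,0],[46,15],[48,0]]
[[20,4],[21,0],[30,7],[31,0],[46,15],[48,0]]
[[20,12],[23,0],[30,7],[31,0],[46,15],[48,0]]
[[20,12],[23,4],[30,7],[31,4],[38,0],[46,15],[48,0]]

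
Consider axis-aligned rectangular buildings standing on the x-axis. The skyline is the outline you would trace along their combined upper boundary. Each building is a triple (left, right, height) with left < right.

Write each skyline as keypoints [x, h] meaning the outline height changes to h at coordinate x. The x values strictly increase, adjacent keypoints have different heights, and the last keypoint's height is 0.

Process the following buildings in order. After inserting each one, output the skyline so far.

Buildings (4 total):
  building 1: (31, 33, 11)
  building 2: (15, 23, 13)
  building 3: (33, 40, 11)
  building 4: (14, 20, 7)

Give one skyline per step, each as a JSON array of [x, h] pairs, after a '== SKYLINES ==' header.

== SKYLINES ==
[[31,11],[33,0]]
[[15,13],[23,0],[31,11],[33,0]]
[[15,13],[23,0],[31,11],[40,0]]
[[14,7],[15,13],[23,0],[31,11],[40,0]]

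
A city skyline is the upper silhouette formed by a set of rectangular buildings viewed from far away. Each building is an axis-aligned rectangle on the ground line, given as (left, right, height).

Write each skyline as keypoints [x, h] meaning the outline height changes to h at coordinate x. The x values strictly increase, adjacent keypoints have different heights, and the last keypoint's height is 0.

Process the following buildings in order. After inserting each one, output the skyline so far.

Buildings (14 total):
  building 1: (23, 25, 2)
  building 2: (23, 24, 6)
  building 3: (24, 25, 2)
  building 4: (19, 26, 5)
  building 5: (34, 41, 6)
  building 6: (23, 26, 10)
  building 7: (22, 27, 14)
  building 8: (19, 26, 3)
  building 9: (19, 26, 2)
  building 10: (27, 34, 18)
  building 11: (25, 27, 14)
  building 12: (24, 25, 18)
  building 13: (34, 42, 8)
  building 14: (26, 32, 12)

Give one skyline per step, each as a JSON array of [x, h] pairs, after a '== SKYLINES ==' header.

== SKYLINES ==
[[23,2],[25,0]]
[[23,6],[24,2],[25,0]]
[[23,6],[24,2],[25,0]]
[[19,5],[23,6],[24,5],[26,0]]
[[19,5],[23,6],[24,5],[26,0],[34,6],[41,0]]
[[19,5],[23,10],[26,0],[34,6],[41,0]]
[[19,5],[22,14],[27,0],[34,6],[41,0]]
[[19,5],[22,14],[27,0],[34,6],[41,0]]
[[19,5],[22,14],[27,0],[34,6],[41,0]]
[[19,5],[22,14],[27,18],[34,6],[41,0]]
[[19,5],[22,14],[27,18],[34,6],[41,0]]
[[19,5],[22,14],[24,18],[25,14],[27,18],[34,6],[41,0]]
[[19,5],[22,14],[24,18],[25,14],[27,18],[34,8],[42,0]]
[[19,5],[22,14],[24,18],[25,14],[27,18],[34,8],[42,0]]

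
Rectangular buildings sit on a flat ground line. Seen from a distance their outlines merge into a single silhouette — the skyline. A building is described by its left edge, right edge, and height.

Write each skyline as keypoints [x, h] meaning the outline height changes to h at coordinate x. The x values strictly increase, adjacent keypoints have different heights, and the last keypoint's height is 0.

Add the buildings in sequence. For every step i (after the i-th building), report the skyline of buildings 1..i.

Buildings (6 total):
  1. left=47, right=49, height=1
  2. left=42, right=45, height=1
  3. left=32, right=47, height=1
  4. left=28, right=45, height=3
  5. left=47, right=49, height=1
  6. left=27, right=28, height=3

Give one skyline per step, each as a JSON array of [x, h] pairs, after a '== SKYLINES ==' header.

== SKYLINES ==
[[47,1],[49,0]]
[[42,1],[45,0],[47,1],[49,0]]
[[32,1],[49,0]]
[[28,3],[45,1],[49,0]]
[[28,3],[45,1],[49,0]]
[[27,3],[45,1],[49,0]]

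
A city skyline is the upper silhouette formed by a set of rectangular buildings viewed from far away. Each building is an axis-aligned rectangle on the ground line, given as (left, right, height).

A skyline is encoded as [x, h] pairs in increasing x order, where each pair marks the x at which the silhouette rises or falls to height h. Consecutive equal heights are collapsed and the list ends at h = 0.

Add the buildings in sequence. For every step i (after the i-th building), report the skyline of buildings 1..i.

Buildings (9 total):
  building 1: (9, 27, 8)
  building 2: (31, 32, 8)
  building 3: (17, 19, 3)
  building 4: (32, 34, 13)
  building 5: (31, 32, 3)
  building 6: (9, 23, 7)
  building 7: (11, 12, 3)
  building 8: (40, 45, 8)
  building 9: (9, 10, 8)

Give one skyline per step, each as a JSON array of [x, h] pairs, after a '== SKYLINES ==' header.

== SKYLINES ==
[[9,8],[27,0]]
[[9,8],[27,0],[31,8],[32,0]]
[[9,8],[27,0],[31,8],[32,0]]
[[9,8],[27,0],[31,8],[32,13],[34,0]]
[[9,8],[27,0],[31,8],[32,13],[34,0]]
[[9,8],[27,0],[31,8],[32,13],[34,0]]
[[9,8],[27,0],[31,8],[32,13],[34,0]]
[[9,8],[27,0],[31,8],[32,13],[34,0],[40,8],[45,0]]
[[9,8],[27,0],[31,8],[32,13],[34,0],[40,8],[45,0]]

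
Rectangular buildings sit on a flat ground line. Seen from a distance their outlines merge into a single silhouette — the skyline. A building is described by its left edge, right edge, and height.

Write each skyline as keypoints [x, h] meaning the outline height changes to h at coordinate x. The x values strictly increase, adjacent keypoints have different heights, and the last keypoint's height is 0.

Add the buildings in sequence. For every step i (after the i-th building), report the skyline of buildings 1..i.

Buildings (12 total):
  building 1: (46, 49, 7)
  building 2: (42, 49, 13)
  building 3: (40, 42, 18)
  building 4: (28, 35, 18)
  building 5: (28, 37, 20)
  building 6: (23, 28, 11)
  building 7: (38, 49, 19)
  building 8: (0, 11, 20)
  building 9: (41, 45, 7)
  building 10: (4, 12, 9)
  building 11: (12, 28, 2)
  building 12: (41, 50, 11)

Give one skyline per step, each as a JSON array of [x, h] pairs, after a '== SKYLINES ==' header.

== SKYLINES ==
[[46,7],[49,0]]
[[42,13],[49,0]]
[[40,18],[42,13],[49,0]]
[[28,18],[35,0],[40,18],[42,13],[49,0]]
[[28,20],[37,0],[40,18],[42,13],[49,0]]
[[23,11],[28,20],[37,0],[40,18],[42,13],[49,0]]
[[23,11],[28,20],[37,0],[38,19],[49,0]]
[[0,20],[11,0],[23,11],[28,20],[37,0],[38,19],[49,0]]
[[0,20],[11,0],[23,11],[28,20],[37,0],[38,19],[49,0]]
[[0,20],[11,9],[12,0],[23,11],[28,20],[37,0],[38,19],[49,0]]
[[0,20],[11,9],[12,2],[23,11],[28,20],[37,0],[38,19],[49,0]]
[[0,20],[11,9],[12,2],[23,11],[28,20],[37,0],[38,19],[49,11],[50,0]]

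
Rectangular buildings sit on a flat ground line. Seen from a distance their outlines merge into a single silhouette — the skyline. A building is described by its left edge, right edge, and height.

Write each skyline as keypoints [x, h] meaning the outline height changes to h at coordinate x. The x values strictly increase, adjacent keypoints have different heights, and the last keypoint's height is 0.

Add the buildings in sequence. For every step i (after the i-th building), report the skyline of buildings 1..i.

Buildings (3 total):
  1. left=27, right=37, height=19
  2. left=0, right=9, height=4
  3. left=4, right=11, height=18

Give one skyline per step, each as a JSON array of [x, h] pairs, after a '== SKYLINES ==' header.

== SKYLINES ==
[[27,19],[37,0]]
[[0,4],[9,0],[27,19],[37,0]]
[[0,4],[4,18],[11,0],[27,19],[37,0]]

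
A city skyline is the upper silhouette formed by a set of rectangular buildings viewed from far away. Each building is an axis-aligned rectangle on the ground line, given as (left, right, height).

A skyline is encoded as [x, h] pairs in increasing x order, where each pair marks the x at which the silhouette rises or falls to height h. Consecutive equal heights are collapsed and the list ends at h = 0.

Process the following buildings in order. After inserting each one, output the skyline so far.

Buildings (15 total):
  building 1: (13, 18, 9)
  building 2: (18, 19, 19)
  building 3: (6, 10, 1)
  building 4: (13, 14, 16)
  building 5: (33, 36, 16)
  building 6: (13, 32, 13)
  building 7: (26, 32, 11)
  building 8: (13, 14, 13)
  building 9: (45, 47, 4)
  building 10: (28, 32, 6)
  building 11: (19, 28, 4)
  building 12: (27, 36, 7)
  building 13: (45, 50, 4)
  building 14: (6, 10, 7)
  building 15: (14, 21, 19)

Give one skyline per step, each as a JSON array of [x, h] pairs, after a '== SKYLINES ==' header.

== SKYLINES ==
[[13,9],[18,0]]
[[13,9],[18,19],[19,0]]
[[6,1],[10,0],[13,9],[18,19],[19,0]]
[[6,1],[10,0],[13,16],[14,9],[18,19],[19,0]]
[[6,1],[10,0],[13,16],[14,9],[18,19],[19,0],[33,16],[36,0]]
[[6,1],[10,0],[13,16],[14,13],[18,19],[19,13],[32,0],[33,16],[36,0]]
[[6,1],[10,0],[13,16],[14,13],[18,19],[19,13],[32,0],[33,16],[36,0]]
[[6,1],[10,0],[13,16],[14,13],[18,19],[19,13],[32,0],[33,16],[36,0]]
[[6,1],[10,0],[13,16],[14,13],[18,19],[19,13],[32,0],[33,16],[36,0],[45,4],[47,0]]
[[6,1],[10,0],[13,16],[14,13],[18,19],[19,13],[32,0],[33,16],[36,0],[45,4],[47,0]]
[[6,1],[10,0],[13,16],[14,13],[18,19],[19,13],[32,0],[33,16],[36,0],[45,4],[47,0]]
[[6,1],[10,0],[13,16],[14,13],[18,19],[19,13],[32,7],[33,16],[36,0],[45,4],[47,0]]
[[6,1],[10,0],[13,16],[14,13],[18,19],[19,13],[32,7],[33,16],[36,0],[45,4],[50,0]]
[[6,7],[10,0],[13,16],[14,13],[18,19],[19,13],[32,7],[33,16],[36,0],[45,4],[50,0]]
[[6,7],[10,0],[13,16],[14,19],[21,13],[32,7],[33,16],[36,0],[45,4],[50,0]]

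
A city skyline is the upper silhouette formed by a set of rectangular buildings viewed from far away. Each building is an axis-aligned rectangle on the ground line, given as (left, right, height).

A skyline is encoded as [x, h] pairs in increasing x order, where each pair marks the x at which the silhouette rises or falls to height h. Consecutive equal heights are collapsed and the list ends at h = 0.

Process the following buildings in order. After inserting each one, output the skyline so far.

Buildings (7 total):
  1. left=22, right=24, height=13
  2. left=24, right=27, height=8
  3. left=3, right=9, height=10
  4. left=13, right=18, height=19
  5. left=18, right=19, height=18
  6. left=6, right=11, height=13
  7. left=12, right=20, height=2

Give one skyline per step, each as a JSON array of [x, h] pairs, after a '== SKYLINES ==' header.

== SKYLINES ==
[[22,13],[24,0]]
[[22,13],[24,8],[27,0]]
[[3,10],[9,0],[22,13],[24,8],[27,0]]
[[3,10],[9,0],[13,19],[18,0],[22,13],[24,8],[27,0]]
[[3,10],[9,0],[13,19],[18,18],[19,0],[22,13],[24,8],[27,0]]
[[3,10],[6,13],[11,0],[13,19],[18,18],[19,0],[22,13],[24,8],[27,0]]
[[3,10],[6,13],[11,0],[12,2],[13,19],[18,18],[19,2],[20,0],[22,13],[24,8],[27,0]]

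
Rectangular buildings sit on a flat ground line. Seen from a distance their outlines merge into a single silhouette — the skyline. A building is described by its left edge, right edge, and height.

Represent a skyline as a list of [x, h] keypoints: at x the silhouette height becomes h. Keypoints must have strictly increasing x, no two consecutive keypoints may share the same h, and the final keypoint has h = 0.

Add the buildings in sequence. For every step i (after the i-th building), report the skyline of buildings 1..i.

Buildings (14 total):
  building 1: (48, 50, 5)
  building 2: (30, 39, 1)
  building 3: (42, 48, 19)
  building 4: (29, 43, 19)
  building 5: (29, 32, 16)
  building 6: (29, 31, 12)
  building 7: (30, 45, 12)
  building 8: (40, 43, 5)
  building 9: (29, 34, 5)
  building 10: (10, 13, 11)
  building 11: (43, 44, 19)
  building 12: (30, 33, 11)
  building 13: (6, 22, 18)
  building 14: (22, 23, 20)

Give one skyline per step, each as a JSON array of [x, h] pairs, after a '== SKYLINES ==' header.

== SKYLINES ==
[[48,5],[50,0]]
[[30,1],[39,0],[48,5],[50,0]]
[[30,1],[39,0],[42,19],[48,5],[50,0]]
[[29,19],[48,5],[50,0]]
[[29,19],[48,5],[50,0]]
[[29,19],[48,5],[50,0]]
[[29,19],[48,5],[50,0]]
[[29,19],[48,5],[50,0]]
[[29,19],[48,5],[50,0]]
[[10,11],[13,0],[29,19],[48,5],[50,0]]
[[10,11],[13,0],[29,19],[48,5],[50,0]]
[[10,11],[13,0],[29,19],[48,5],[50,0]]
[[6,18],[22,0],[29,19],[48,5],[50,0]]
[[6,18],[22,20],[23,0],[29,19],[48,5],[50,0]]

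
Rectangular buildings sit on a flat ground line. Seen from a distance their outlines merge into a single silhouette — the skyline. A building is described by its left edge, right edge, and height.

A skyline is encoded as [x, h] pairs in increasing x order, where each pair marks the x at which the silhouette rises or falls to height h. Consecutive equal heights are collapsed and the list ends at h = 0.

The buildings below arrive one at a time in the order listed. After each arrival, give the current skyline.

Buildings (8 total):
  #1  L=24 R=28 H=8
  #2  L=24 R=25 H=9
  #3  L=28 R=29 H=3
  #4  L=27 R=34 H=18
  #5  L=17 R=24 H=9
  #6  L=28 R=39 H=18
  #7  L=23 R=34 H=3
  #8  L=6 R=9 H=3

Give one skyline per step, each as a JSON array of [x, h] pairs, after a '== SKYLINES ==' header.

== SKYLINES ==
[[24,8],[28,0]]
[[24,9],[25,8],[28,0]]
[[24,9],[25,8],[28,3],[29,0]]
[[24,9],[25,8],[27,18],[34,0]]
[[17,9],[25,8],[27,18],[34,0]]
[[17,9],[25,8],[27,18],[39,0]]
[[17,9],[25,8],[27,18],[39,0]]
[[6,3],[9,0],[17,9],[25,8],[27,18],[39,0]]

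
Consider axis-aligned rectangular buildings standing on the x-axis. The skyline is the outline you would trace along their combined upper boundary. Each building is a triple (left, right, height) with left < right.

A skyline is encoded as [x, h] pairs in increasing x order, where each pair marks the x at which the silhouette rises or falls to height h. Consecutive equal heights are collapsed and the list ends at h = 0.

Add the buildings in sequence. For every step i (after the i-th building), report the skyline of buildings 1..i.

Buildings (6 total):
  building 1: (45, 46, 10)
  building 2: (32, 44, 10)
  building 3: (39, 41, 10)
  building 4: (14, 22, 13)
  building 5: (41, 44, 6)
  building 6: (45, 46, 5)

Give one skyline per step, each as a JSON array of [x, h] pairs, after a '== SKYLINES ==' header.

== SKYLINES ==
[[45,10],[46,0]]
[[32,10],[44,0],[45,10],[46,0]]
[[32,10],[44,0],[45,10],[46,0]]
[[14,13],[22,0],[32,10],[44,0],[45,10],[46,0]]
[[14,13],[22,0],[32,10],[44,0],[45,10],[46,0]]
[[14,13],[22,0],[32,10],[44,0],[45,10],[46,0]]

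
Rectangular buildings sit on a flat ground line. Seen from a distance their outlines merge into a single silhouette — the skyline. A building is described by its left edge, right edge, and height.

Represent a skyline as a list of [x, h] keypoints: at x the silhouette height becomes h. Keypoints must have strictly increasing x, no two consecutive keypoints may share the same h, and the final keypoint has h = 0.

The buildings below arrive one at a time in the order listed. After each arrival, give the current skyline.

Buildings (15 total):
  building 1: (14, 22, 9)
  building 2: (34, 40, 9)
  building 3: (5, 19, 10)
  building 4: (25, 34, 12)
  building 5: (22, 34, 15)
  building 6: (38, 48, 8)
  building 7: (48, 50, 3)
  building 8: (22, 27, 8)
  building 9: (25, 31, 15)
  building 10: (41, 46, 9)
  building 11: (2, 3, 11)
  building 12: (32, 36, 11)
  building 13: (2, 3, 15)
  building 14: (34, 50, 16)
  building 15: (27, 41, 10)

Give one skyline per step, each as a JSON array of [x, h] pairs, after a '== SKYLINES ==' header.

== SKYLINES ==
[[14,9],[22,0]]
[[14,9],[22,0],[34,9],[40,0]]
[[5,10],[19,9],[22,0],[34,9],[40,0]]
[[5,10],[19,9],[22,0],[25,12],[34,9],[40,0]]
[[5,10],[19,9],[22,15],[34,9],[40,0]]
[[5,10],[19,9],[22,15],[34,9],[40,8],[48,0]]
[[5,10],[19,9],[22,15],[34,9],[40,8],[48,3],[50,0]]
[[5,10],[19,9],[22,15],[34,9],[40,8],[48,3],[50,0]]
[[5,10],[19,9],[22,15],[34,9],[40,8],[48,3],[50,0]]
[[5,10],[19,9],[22,15],[34,9],[40,8],[41,9],[46,8],[48,3],[50,0]]
[[2,11],[3,0],[5,10],[19,9],[22,15],[34,9],[40,8],[41,9],[46,8],[48,3],[50,0]]
[[2,11],[3,0],[5,10],[19,9],[22,15],[34,11],[36,9],[40,8],[41,9],[46,8],[48,3],[50,0]]
[[2,15],[3,0],[5,10],[19,9],[22,15],[34,11],[36,9],[40,8],[41,9],[46,8],[48,3],[50,0]]
[[2,15],[3,0],[5,10],[19,9],[22,15],[34,16],[50,0]]
[[2,15],[3,0],[5,10],[19,9],[22,15],[34,16],[50,0]]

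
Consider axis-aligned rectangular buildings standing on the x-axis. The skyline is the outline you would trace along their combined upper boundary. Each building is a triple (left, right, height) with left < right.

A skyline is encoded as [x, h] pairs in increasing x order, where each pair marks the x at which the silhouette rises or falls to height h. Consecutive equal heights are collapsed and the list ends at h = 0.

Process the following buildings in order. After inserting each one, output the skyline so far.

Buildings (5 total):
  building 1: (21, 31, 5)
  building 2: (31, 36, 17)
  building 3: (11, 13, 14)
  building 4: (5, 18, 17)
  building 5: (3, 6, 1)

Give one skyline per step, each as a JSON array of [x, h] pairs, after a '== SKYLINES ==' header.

== SKYLINES ==
[[21,5],[31,0]]
[[21,5],[31,17],[36,0]]
[[11,14],[13,0],[21,5],[31,17],[36,0]]
[[5,17],[18,0],[21,5],[31,17],[36,0]]
[[3,1],[5,17],[18,0],[21,5],[31,17],[36,0]]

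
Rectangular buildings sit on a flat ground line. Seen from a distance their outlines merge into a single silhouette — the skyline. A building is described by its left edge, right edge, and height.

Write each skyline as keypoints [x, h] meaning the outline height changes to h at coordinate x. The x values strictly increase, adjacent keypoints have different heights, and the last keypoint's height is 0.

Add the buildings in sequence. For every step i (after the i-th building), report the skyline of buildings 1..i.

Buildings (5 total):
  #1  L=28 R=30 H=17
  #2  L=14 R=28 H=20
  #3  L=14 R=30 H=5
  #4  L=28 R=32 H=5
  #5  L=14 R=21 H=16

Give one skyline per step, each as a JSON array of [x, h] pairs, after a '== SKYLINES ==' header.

== SKYLINES ==
[[28,17],[30,0]]
[[14,20],[28,17],[30,0]]
[[14,20],[28,17],[30,0]]
[[14,20],[28,17],[30,5],[32,0]]
[[14,20],[28,17],[30,5],[32,0]]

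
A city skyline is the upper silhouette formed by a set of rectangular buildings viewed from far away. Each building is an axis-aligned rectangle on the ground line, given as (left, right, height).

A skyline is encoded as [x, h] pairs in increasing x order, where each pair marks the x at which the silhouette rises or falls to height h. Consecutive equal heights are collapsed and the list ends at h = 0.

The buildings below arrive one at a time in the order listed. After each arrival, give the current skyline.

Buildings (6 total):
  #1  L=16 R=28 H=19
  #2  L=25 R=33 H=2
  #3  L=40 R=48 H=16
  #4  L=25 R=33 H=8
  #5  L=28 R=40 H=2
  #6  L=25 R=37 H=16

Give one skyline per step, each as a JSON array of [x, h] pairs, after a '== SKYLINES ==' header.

== SKYLINES ==
[[16,19],[28,0]]
[[16,19],[28,2],[33,0]]
[[16,19],[28,2],[33,0],[40,16],[48,0]]
[[16,19],[28,8],[33,0],[40,16],[48,0]]
[[16,19],[28,8],[33,2],[40,16],[48,0]]
[[16,19],[28,16],[37,2],[40,16],[48,0]]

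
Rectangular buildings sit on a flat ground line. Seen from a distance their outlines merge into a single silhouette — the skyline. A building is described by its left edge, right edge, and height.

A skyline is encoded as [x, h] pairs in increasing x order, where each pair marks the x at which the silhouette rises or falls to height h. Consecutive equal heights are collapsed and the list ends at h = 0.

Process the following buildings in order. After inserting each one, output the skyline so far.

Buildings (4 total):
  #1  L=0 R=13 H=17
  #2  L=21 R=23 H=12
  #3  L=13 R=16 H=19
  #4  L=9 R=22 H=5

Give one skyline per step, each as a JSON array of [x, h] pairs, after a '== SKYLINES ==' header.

== SKYLINES ==
[[0,17],[13,0]]
[[0,17],[13,0],[21,12],[23,0]]
[[0,17],[13,19],[16,0],[21,12],[23,0]]
[[0,17],[13,19],[16,5],[21,12],[23,0]]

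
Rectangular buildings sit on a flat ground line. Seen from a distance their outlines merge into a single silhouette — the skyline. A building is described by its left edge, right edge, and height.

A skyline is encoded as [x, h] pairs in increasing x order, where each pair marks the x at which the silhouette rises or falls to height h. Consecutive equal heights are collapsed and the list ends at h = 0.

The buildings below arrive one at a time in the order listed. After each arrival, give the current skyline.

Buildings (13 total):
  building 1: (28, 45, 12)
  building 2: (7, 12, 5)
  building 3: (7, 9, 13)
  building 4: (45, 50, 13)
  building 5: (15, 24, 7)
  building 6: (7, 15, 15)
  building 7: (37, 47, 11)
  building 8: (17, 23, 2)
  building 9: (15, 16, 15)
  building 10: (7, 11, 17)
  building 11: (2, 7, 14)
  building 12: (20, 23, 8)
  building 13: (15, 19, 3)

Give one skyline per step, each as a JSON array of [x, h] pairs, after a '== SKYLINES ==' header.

== SKYLINES ==
[[28,12],[45,0]]
[[7,5],[12,0],[28,12],[45,0]]
[[7,13],[9,5],[12,0],[28,12],[45,0]]
[[7,13],[9,5],[12,0],[28,12],[45,13],[50,0]]
[[7,13],[9,5],[12,0],[15,7],[24,0],[28,12],[45,13],[50,0]]
[[7,15],[15,7],[24,0],[28,12],[45,13],[50,0]]
[[7,15],[15,7],[24,0],[28,12],[45,13],[50,0]]
[[7,15],[15,7],[24,0],[28,12],[45,13],[50,0]]
[[7,15],[16,7],[24,0],[28,12],[45,13],[50,0]]
[[7,17],[11,15],[16,7],[24,0],[28,12],[45,13],[50,0]]
[[2,14],[7,17],[11,15],[16,7],[24,0],[28,12],[45,13],[50,0]]
[[2,14],[7,17],[11,15],[16,7],[20,8],[23,7],[24,0],[28,12],[45,13],[50,0]]
[[2,14],[7,17],[11,15],[16,7],[20,8],[23,7],[24,0],[28,12],[45,13],[50,0]]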